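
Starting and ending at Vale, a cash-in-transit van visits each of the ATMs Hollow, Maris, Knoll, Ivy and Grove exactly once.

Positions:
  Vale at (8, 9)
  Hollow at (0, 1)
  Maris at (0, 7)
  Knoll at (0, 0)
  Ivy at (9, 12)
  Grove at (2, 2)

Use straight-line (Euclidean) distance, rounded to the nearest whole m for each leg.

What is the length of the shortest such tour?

Shortest round trip = 32 m.

Vale-Hollow-Maris-Knoll-Ivy-Grove-Vale: 11+6+7+15+12+9 = 60
Vale-Hollow-Maris-Knoll-Grove-Ivy-Vale: 11+6+7+3+12+3 = 42
Vale-Hollow-Maris-Ivy-Knoll-Grove-Vale: 11+6+10+15+3+9 = 54
Vale-Hollow-Maris-Ivy-Grove-Knoll-Vale: 11+6+10+12+3+12 = 54
Vale-Hollow-Maris-Grove-Knoll-Ivy-Vale: 11+6+5+3+15+3 = 43
Vale-Hollow-Maris-Grove-Ivy-Knoll-Vale: 11+6+5+12+15+12 = 61
Vale-Hollow-Knoll-Maris-Ivy-Grove-Vale: 11+1+7+10+12+9 = 50
Vale-Hollow-Knoll-Maris-Grove-Ivy-Vale: 11+1+7+5+12+3 = 39
Vale-Hollow-Knoll-Ivy-Maris-Grove-Vale: 11+1+15+10+5+9 = 51
Vale-Hollow-Knoll-Ivy-Grove-Maris-Vale: 11+1+15+12+5+8 = 52
Vale-Hollow-Knoll-Grove-Maris-Ivy-Vale: 11+1+3+5+10+3 = 33
Vale-Hollow-Knoll-Grove-Ivy-Maris-Vale: 11+1+3+12+10+8 = 45
Vale-Hollow-Ivy-Maris-Knoll-Grove-Vale: 11+14+10+7+3+9 = 54
Vale-Hollow-Ivy-Maris-Grove-Knoll-Vale: 11+14+10+5+3+12 = 55
… (46 more)
Vale-Ivy-Maris-Hollow-Knoll-Grove-Vale: 3+10+6+1+3+9 = 32  ← best
The minimum is 32.
One optimal route: Vale → Ivy → Maris → Hollow → Knoll → Grove → Vale (or its reverse).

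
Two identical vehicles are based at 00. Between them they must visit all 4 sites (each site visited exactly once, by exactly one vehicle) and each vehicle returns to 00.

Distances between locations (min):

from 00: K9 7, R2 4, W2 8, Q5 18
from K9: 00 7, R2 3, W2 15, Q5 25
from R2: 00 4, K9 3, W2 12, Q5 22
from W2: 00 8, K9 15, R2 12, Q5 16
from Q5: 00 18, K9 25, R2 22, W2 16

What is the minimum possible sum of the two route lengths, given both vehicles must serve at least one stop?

There are 2^3 − 1 = 7 ways to divide the 4 stops into two non-empty groups. For each, the best each vehicle can do is its own shortest tour through its group:
  {K9} + {R2, W2, Q5}: 14 + 50 = 64
  {R2} + {K9, W2, Q5}: 8 + 56 = 64
  {K9, R2} + {W2, Q5}: 14 + 42 = 56
  {W2} + {K9, R2, Q5}: 16 + 50 = 66
  {K9, W2} + {R2, Q5}: 30 + 44 = 74
  {R2, W2} + {K9, Q5}: 24 + 50 = 74
  … (7 splits in total)
Best: vehicle 1 00 → K9 → R2 → 00 = 14; vehicle 2 00 → W2 → Q5 → 00 = 42; combined 56.

56 min — the smallest possible combined total.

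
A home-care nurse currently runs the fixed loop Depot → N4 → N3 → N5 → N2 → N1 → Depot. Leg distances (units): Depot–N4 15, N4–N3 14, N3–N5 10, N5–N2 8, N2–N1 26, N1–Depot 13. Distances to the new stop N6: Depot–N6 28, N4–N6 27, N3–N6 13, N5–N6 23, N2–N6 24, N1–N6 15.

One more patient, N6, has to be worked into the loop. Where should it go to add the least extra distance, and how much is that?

Adding 13 by placing N6 on the N2–N1 leg.

Insertion cost between consecutive stops i–j is d(i,N6) + d(N6,j) − d(i,j):
  between Depot and N4: 28 + 27 − 15 = 40
  between N4 and N3: 27 + 13 − 14 = 26
  between N3 and N5: 13 + 23 − 10 = 26
  between N5 and N2: 23 + 24 − 8 = 39
  between N2 and N1: 24 + 15 − 26 = 13
  between N1 and Depot: 15 + 28 − 13 = 30
Cheapest insertion is between N2 and N1, adding 13.
New total = 86 + 13 = 99.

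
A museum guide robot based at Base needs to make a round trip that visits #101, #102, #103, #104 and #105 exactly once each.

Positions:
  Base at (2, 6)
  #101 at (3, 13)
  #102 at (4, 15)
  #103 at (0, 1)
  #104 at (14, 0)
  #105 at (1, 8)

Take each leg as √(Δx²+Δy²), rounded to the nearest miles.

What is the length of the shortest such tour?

Minimum total distance: 46 miles.

There are 60 distinct closed tours to check (reversals are equivalent).
Base - #101 - #102 - #103 - #104 - #105 - Base: 7+2+15+14+15+2 = 55
Base - #101 - #102 - #103 - #105 - #104 - Base: 7+2+15+7+15+13 = 59
Base - #101 - #102 - #104 - #103 - #105 - Base: 7+2+18+14+7+2 = 50
Base - #101 - #102 - #104 - #105 - #103 - Base: 7+2+18+15+7+5 = 54
Base - #101 - #102 - #105 - #103 - #104 - Base: 7+2+8+7+14+13 = 51
Base - #101 - #102 - #105 - #104 - #103 - Base: 7+2+8+15+14+5 = 51
Base - #101 - #103 - #102 - #104 - #105 - Base: 7+12+15+18+15+2 = 69
Base - #101 - #103 - #102 - #105 - #104 - Base: 7+12+15+8+15+13 = 70
Base - #101 - #103 - #104 - #102 - #105 - Base: 7+12+14+18+8+2 = 61
Base - #101 - #103 - #104 - #105 - #102 - Base: 7+12+14+15+8+9 = 65
Base - #101 - #103 - #105 - #102 - #104 - Base: 7+12+7+8+18+13 = 65
Base - #101 - #103 - #105 - #104 - #102 - Base: 7+12+7+15+18+9 = 68
Base - #101 - #104 - #102 - #103 - #105 - Base: 7+17+18+15+7+2 = 66
Base - #101 - #104 - #102 - #105 - #103 - Base: 7+17+18+8+7+5 = 62
… (46 more)
Base - #103 - #104 - #102 - #101 - #105 - Base: 5+14+18+2+5+2 = 46  ← best
The minimum is 46.
One optimal route: Base → #103 → #104 → #102 → #101 → #105 → Base (or its reverse).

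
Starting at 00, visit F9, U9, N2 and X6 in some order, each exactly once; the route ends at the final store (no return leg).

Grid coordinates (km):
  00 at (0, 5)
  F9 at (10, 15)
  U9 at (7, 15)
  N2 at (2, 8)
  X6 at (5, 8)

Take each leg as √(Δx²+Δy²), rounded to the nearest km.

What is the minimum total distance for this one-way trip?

There are 4! = 24 possible orderings.
00 → F9 → U9 → N2 → X6: 14+3+9+3 = 29
00 → F9 → U9 → X6 → N2: 14+3+7+3 = 27
00 → F9 → N2 → U9 → X6: 14+11+9+7 = 41
00 → F9 → N2 → X6 → U9: 14+11+3+7 = 35
00 → F9 → X6 → U9 → N2: 14+9+7+9 = 39
00 → F9 → X6 → N2 → U9: 14+9+3+9 = 35
00 → U9 → F9 → N2 → X6: 12+3+11+3 = 29
00 → U9 → F9 → X6 → N2: 12+3+9+3 = 27
00 → U9 → N2 → F9 → X6: 12+9+11+9 = 41
00 → U9 → N2 → X6 → F9: 12+9+3+9 = 33
00 → U9 → X6 → F9 → N2: 12+7+9+11 = 39
00 → U9 → X6 → N2 → F9: 12+7+3+11 = 33
00 → N2 → F9 → U9 → X6: 4+11+3+7 = 25
00 → N2 → F9 → X6 → U9: 4+11+9+7 = 31
… (10 more)
00 → N2 → X6 → U9 → F9: 4+3+7+3 = 17  ← best
The minimum is 17.
One shortest path: 00 → N2 → X6 → U9 → F9.

17 km — the minimum one-way total.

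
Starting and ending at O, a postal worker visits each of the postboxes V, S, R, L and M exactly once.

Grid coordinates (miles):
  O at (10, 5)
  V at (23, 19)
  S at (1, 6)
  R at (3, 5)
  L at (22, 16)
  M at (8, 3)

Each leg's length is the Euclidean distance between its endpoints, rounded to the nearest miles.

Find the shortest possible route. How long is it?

With 5 stops there are 5!/2 = 60 distinct round trips (a route and its reverse cost the same).
O → V → S → R → L → M → O: 19+26+2+22+19+3 = 91
O → V → S → R → M → L → O: 19+26+2+5+19+16 = 87
O → V → S → L → R → M → O: 19+26+23+22+5+3 = 98
O → V → S → L → M → R → O: 19+26+23+19+5+7 = 99
O → V → S → M → R → L → O: 19+26+8+5+22+16 = 96
O → V → S → M → L → R → O: 19+26+8+19+22+7 = 101
O → V → R → S → L → M → O: 19+24+2+23+19+3 = 90
O → V → R → S → M → L → O: 19+24+2+8+19+16 = 88
O → V → R → L → S → M → O: 19+24+22+23+8+3 = 99
O → V → R → L → M → S → O: 19+24+22+19+8+9 = 101
O → V → R → M → S → L → O: 19+24+5+8+23+16 = 95
O → V → R → M → L → S → O: 19+24+5+19+23+9 = 99
O → V → L → S → R → M → O: 19+3+23+2+5+3 = 55
O → V → L → S → M → R → O: 19+3+23+8+5+7 = 65
… (46 more)
The minimum is 55.
One optimal route: O → V → L → S → R → M → O (or its reverse).

Minimum total distance: 55 miles.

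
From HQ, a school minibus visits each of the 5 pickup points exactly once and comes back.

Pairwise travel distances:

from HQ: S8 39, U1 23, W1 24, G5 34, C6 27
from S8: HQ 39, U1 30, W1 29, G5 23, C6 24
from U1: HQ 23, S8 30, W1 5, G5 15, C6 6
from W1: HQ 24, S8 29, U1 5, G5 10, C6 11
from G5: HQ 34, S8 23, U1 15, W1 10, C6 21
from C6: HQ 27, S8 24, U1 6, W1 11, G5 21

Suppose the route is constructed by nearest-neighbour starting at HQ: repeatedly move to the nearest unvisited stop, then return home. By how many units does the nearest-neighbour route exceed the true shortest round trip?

HQ: U1=23, W1=24, C6=27, G5=34, S8=39 ⇒ U1
U1: W1=5, C6=6, G5=15, S8=30 ⇒ W1
W1: G5=10, C6=11, S8=29 ⇒ G5
G5: C6=21, S8=23 ⇒ C6
C6: S8=24 ⇒ S8
NN route HQ → U1 → W1 → G5 → C6 → S8 → HQ costs 122.
Optimal: HQ → S8 → G5 → W1 → U1 → C6 → HQ costs 110 (by enumerating all 60 distinct tours).
Excess = 122 − 110 = 12.

The nearest-neighbour route is 12 longer than optimal.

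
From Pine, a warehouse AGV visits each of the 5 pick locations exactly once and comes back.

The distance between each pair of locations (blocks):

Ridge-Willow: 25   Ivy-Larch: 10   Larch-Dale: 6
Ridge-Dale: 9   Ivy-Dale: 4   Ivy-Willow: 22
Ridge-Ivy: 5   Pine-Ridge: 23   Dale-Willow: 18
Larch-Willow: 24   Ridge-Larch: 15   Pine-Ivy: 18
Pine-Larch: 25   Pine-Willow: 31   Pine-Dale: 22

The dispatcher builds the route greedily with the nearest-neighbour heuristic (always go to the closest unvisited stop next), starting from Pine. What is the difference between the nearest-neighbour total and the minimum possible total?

6 blocks longer than the optimal tour.

From Pine: Ivy=18, Dale=22, Ridge=23, Larch=25, Willow=31 → choose Ivy (18).
From Ivy: Dale=4, Ridge=5, Larch=10, Willow=22 → choose Dale (4).
From Dale: Larch=6, Ridge=9, Willow=18 → choose Larch (6).
From Larch: Ridge=15, Willow=24 → choose Ridge (15).
From Ridge: Willow=25 → choose Willow (25).
NN route Pine → Ivy → Dale → Larch → Ridge → Willow → Pine costs 99.
Optimal: Pine → Ridge → Ivy → Larch → Dale → Willow → Pine costs 93 (by enumerating all 60 distinct tours).
Excess = 99 − 93 = 6.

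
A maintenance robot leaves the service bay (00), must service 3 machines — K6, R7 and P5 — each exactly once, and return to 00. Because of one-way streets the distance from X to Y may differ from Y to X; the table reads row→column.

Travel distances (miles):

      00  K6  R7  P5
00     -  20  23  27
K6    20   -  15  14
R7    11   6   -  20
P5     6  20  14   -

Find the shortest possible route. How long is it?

00 - K6 - R7 - P5 - 00: 20+15+20+6 = 61
00 - K6 - P5 - R7 - 00: 20+14+14+11 = 59
00 - R7 - K6 - P5 - 00: 23+6+14+6 = 49
00 - R7 - P5 - K6 - 00: 23+20+20+20 = 83
00 - P5 - K6 - R7 - 00: 27+20+15+11 = 73
00 - P5 - R7 - K6 - 00: 27+14+6+20 = 67
The minimum is 49.
One optimal route: 00 → R7 → K6 → P5 → 00.

Shortest round trip = 49 miles.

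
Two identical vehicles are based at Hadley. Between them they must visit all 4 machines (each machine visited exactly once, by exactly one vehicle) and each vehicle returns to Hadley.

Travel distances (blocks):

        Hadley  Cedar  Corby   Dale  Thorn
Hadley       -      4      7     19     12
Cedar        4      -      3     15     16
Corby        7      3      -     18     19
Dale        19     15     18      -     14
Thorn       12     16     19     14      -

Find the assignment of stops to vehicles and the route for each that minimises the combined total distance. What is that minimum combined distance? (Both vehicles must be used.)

Check every non-empty split of the stops between the two vehicles; for each half take its own optimal tour:
  {Cedar} + {Corby, Dale, Thorn}: 8 + 51 = 59
  {Corby} + {Cedar, Dale, Thorn}: 14 + 45 = 59
  {Cedar, Corby} + {Dale, Thorn}: 14 + 45 = 59
  {Dale} + {Cedar, Corby, Thorn}: 38 + 38 = 76
  {Cedar, Dale} + {Corby, Thorn}: 38 + 38 = 76
  {Corby, Dale} + {Cedar, Thorn}: 44 + 32 = 76
  … (7 splits in total)
Best: vehicle 1 Hadley → Cedar → Hadley = 8; vehicle 2 Hadley → Corby → Dale → Thorn → Hadley = 51; combined 59.

Minimum combined distance: 59 blocks.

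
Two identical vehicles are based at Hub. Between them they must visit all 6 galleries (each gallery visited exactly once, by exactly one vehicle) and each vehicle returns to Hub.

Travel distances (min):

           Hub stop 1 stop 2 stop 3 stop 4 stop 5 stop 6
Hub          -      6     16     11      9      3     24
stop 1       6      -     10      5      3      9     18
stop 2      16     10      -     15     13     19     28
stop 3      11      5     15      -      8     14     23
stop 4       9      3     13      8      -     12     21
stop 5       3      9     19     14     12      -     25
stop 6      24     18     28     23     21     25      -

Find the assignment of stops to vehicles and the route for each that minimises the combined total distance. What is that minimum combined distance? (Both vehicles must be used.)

Check every non-empty split of the stops between the two vehicles; for each half take its own optimal tour:
  {stop 1} + {stop 2, stop 3, stop 4, stop 5, stop 6}: 12 + 88 = 100
  {stop 2} + {stop 1, stop 3, stop 4, stop 5, stop 6}: 32 + 68 = 100
  {stop 1, stop 2} + {stop 3, stop 4, stop 5, stop 6}: 32 + 68 = 100
  {stop 3} + {stop 1, stop 2, stop 4, stop 5, stop 6}: 22 + 78 = 100
  {stop 1, stop 3} + {stop 2, stop 4, stop 5, stop 6}: 22 + 78 = 100
  {stop 2, stop 3} + {stop 1, stop 4, stop 5, stop 6}: 42 + 58 = 100
  … (31 splits in total)
  {stop 5} + {stop 1, stop 2, stop 3, stop 4, stop 6}: 6 + 84 = 90  ← best
Best: vehicle 1 Hub → stop 5 → Hub = 6; vehicle 2 Hub → stop 1 → stop 2 → stop 3 → stop 4 → stop 6 → Hub = 84; combined 90.

Minimum combined distance: 90 min.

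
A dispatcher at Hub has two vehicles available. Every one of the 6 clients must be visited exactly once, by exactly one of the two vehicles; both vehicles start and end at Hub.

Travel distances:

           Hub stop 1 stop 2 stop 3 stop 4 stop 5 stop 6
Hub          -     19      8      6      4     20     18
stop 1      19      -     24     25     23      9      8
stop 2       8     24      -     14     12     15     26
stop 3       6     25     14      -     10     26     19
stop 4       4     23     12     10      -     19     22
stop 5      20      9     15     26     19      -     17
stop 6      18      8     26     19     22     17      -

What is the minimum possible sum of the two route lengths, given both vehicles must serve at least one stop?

Check every non-empty split of the stops between the two vehicles; for each half take its own optimal tour:
  {stop 1} + {stop 2, stop 3, stop 4, stop 5, stop 6}: 38 + 73 = 111
  {stop 2} + {stop 1, stop 3, stop 4, stop 5, stop 6}: 16 + 65 = 81
  {stop 1, stop 2} + {stop 3, stop 4, stop 5, stop 6}: 51 + 65 = 116
  {stop 3} + {stop 1, stop 2, stop 4, stop 5, stop 6}: 12 + 66 = 78
  {stop 1, stop 3} + {stop 2, stop 4, stop 5, stop 6}: 50 + 66 = 116
  {stop 2, stop 3} + {stop 1, stop 4, stop 5, stop 6}: 28 + 58 = 86
  … (31 splits in total)
  {stop 4} + {stop 1, stop 2, stop 3, stop 5, stop 6}: 8 + 65 = 73  ← best
Best: vehicle 1 Hub → stop 4 → Hub = 8; vehicle 2 Hub → stop 2 → stop 5 → stop 1 → stop 6 → stop 3 → Hub = 65; combined 73.

73 — the smallest possible combined total.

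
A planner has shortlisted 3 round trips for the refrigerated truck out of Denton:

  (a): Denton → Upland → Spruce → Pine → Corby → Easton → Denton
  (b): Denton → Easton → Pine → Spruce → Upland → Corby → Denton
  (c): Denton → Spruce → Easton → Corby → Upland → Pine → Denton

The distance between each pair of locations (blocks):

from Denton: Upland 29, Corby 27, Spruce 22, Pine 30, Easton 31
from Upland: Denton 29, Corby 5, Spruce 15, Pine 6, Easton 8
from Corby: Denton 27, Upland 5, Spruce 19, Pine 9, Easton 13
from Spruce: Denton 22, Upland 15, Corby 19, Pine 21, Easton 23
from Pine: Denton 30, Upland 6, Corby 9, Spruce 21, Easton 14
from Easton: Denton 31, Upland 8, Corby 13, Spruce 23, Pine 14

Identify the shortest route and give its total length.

99 blocks — (c) is the shortest.

(a): 29 + 15 + 21 + 9 + 13 + 31 = 118
(b): 31 + 14 + 21 + 15 + 5 + 27 = 113
(c): 22 + 23 + 13 + 5 + 6 + 30 = 99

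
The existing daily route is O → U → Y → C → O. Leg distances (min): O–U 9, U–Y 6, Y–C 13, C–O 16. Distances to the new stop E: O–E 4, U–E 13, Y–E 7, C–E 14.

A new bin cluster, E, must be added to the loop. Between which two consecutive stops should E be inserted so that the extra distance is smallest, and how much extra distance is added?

Insertion cost between consecutive stops i–j is d(i,E) + d(E,j) − d(i,j):
  between O and U: 4 + 13 − 9 = 8
  between U and Y: 13 + 7 − 6 = 14
  between Y and C: 7 + 14 − 13 = 8
  between C and O: 14 + 4 − 16 = 2
Cheapest insertion is between C and O, adding 2.
New total = 44 + 2 = 46.

Minimum extra distance: 2 min, inserting E between C and O.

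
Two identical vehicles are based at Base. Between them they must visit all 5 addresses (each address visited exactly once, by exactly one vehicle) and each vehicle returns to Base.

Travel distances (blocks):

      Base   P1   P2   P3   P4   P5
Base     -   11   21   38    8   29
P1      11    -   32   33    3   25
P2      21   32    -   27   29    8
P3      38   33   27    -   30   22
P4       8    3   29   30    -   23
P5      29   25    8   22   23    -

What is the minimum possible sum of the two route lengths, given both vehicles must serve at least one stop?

There are 2^4 − 1 = 15 ways to divide the 5 stops into two non-empty groups. For each, the best each vehicle can do is its own shortest tour through its group:
  {P1} + {P2, P3, P4, P5}: 22 + 89 = 111
  {P2} + {P1, P3, P4, P5}: 42 + 95 = 137
  {P1, P2} + {P3, P4, P5}: 64 + 89 = 153
  {P3} + {P1, P2, P4, P5}: 76 + 65 = 141
  {P1, P3} + {P2, P4, P5}: 82 + 60 = 142
  {P2, P3} + {P1, P4, P5}: 86 + 65 = 151
  … (15 splits in total)
Best: vehicle 1 Base → P1 → Base = 22; vehicle 2 Base → P2 → P5 → P3 → P4 → Base = 89; combined 111.

111 blocks — the smallest possible combined total.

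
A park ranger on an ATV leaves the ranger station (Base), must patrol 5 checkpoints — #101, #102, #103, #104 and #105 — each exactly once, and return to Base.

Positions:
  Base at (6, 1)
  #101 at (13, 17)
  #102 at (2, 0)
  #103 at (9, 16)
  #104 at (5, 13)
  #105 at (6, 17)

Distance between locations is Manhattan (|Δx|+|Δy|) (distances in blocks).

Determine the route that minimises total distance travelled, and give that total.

56 blocks — the shortest possible round trip.

With 5 stops there are 5!/2 = 60 distinct round trips (a route and its reverse cost the same).
Base-#101-#102-#103-#104-#105-Base: 23+28+23+7+5+16 = 102
Base-#101-#102-#103-#105-#104-Base: 23+28+23+4+5+13 = 96
Base-#101-#102-#104-#103-#105-Base: 23+28+16+7+4+16 = 94
Base-#101-#102-#104-#105-#103-Base: 23+28+16+5+4+18 = 94
Base-#101-#102-#105-#103-#104-Base: 23+28+21+4+7+13 = 96
Base-#101-#102-#105-#104-#103-Base: 23+28+21+5+7+18 = 102
Base-#101-#103-#102-#104-#105-Base: 23+5+23+16+5+16 = 88
Base-#101-#103-#102-#105-#104-Base: 23+5+23+21+5+13 = 90
Base-#101-#103-#104-#102-#105-Base: 23+5+7+16+21+16 = 88
Base-#101-#103-#104-#105-#102-Base: 23+5+7+5+21+5 = 66
Base-#101-#103-#105-#102-#104-Base: 23+5+4+21+16+13 = 82
Base-#101-#103-#105-#104-#102-Base: 23+5+4+5+16+5 = 58
Base-#101-#104-#102-#103-#105-Base: 23+12+16+23+4+16 = 94
Base-#101-#104-#102-#105-#103-Base: 23+12+16+21+4+18 = 94
… (46 more)
Base-#102-#104-#103-#101-#105-Base: 5+16+7+5+7+16 = 56  ← best
The minimum is 56.
One optimal route: Base → #102 → #104 → #103 → #101 → #105 → Base (or its reverse).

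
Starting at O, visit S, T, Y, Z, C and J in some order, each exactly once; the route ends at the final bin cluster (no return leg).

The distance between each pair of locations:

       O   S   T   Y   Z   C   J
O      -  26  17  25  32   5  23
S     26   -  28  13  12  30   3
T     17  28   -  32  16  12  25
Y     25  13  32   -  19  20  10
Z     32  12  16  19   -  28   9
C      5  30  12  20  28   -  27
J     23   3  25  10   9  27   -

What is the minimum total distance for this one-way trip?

There are 6! = 720 possible orderings.
O→S→T→Y→Z→C→J: 26+28+32+19+28+27 = 160
O→S→T→Y→Z→J→C: 26+28+32+19+9+27 = 141
O→S→T→Y→C→Z→J: 26+28+32+20+28+9 = 143
O→S→T→Y→C→J→Z: 26+28+32+20+27+9 = 142
O→S→T→Y→J→Z→C: 26+28+32+10+9+28 = 133
O→S→T→Y→J→C→Z: 26+28+32+10+27+28 = 151
O→S→T→Z→Y→C→J: 26+28+16+19+20+27 = 136
O→S→T→Z→Y→J→C: 26+28+16+19+10+27 = 126
… (712 more)
O→C→T→Z→S→J→Y: 5+12+16+12+3+10 = 58  ← best
The minimum is 58.
One shortest path: O → C → T → Z → S → J → Y.

Shortest open route: 58.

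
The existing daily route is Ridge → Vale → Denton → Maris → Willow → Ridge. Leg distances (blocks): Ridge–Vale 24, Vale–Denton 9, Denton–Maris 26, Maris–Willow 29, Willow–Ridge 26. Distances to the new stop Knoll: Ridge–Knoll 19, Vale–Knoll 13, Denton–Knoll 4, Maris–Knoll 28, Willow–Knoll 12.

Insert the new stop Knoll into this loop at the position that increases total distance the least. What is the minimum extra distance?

Minimum extra distance: 5 blocks, inserting Knoll between Willow and Ridge.

Insertion cost between consecutive stops i–j is d(i,Knoll) + d(Knoll,j) − d(i,j):
  between Ridge and Vale: 19 + 13 − 24 = 8
  between Vale and Denton: 13 + 4 − 9 = 8
  between Denton and Maris: 4 + 28 − 26 = 6
  between Maris and Willow: 28 + 12 − 29 = 11
  between Willow and Ridge: 12 + 19 − 26 = 5
Cheapest insertion is between Willow and Ridge, adding 5.
New total = 114 + 5 = 119.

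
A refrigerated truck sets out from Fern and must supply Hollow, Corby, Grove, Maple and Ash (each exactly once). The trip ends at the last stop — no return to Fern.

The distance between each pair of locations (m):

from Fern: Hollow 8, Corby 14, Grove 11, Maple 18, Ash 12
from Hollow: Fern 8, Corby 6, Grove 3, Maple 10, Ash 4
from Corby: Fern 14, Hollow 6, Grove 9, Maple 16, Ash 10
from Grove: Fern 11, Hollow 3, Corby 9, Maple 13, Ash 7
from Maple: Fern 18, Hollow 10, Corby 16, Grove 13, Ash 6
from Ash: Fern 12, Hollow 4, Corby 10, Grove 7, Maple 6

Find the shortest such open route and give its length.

There are 5! = 120 possible orderings.
Fern - Hollow - Corby - Grove - Maple - Ash: 8+6+9+13+6 = 42
Fern - Hollow - Corby - Grove - Ash - Maple: 8+6+9+7+6 = 36
Fern - Hollow - Corby - Maple - Grove - Ash: 8+6+16+13+7 = 50
Fern - Hollow - Corby - Maple - Ash - Grove: 8+6+16+6+7 = 43
Fern - Hollow - Corby - Ash - Grove - Maple: 8+6+10+7+13 = 44
Fern - Hollow - Corby - Ash - Maple - Grove: 8+6+10+6+13 = 43
Fern - Hollow - Grove - Corby - Maple - Ash: 8+3+9+16+6 = 42
Fern - Hollow - Grove - Corby - Ash - Maple: 8+3+9+10+6 = 36
Fern - Hollow - Grove - Maple - Corby - Ash: 8+3+13+16+10 = 50
Fern - Hollow - Grove - Maple - Ash - Corby: 8+3+13+6+10 = 40
Fern - Hollow - Grove - Ash - Corby - Maple: 8+3+7+10+16 = 44
Fern - Hollow - Grove - Ash - Maple - Corby: 8+3+7+6+16 = 40
Fern - Hollow - Maple - Corby - Grove - Ash: 8+10+16+9+7 = 50
Fern - Hollow - Maple - Corby - Ash - Grove: 8+10+16+10+7 = 51
… (106 more)
The minimum is 36.
One shortest path: Fern → Hollow → Corby → Grove → Ash → Maple.

Shortest open route: 36 m.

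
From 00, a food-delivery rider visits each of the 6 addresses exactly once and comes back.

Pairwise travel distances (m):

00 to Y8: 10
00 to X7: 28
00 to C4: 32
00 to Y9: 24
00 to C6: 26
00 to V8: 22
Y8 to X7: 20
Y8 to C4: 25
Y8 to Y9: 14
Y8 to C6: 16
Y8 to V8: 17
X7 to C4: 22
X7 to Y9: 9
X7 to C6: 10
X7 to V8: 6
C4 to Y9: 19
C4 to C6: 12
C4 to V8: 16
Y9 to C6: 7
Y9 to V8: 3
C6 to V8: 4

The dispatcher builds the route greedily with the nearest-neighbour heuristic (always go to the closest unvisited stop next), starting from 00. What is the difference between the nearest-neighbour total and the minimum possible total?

8 m longer than the optimal tour.

00: Y8=10, V8=22, Y9=24, C6=26, X7=28, C4=32 ⇒ Y8
Y8: Y9=14, C6=16, V8=17, X7=20, C4=25 ⇒ Y9
Y9: V8=3, C6=7, X7=9, C4=19 ⇒ V8
V8: C6=4, X7=6, C4=16 ⇒ C6
C6: X7=10, C4=12 ⇒ X7
X7: C4=22 ⇒ C4
NN route 00 → Y8 → Y9 → V8 → C6 → X7 → C4 → 00 costs 95.
Optimal: 00 → Y8 → Y9 → X7 → V8 → C6 → C4 → 00 costs 87 (by enumerating all 360 distinct tours).
Excess = 95 − 87 = 8.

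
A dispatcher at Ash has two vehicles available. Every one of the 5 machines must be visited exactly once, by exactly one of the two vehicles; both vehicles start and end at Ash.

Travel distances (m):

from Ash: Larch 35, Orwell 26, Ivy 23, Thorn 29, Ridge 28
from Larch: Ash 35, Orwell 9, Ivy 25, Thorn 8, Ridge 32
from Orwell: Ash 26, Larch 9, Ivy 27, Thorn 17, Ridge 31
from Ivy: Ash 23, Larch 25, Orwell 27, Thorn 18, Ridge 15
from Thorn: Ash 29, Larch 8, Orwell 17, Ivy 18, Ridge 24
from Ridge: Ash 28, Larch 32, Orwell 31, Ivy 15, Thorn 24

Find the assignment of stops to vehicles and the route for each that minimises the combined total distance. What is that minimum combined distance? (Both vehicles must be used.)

There are 2^4 − 1 = 15 ways to divide the 5 stops into two non-empty groups. For each, the best each vehicle can do is its own shortest tour through its group:
  {Larch} + {Orwell, Ivy, Thorn, Ridge}: 70 + 104 = 174
  {Orwell} + {Larch, Ivy, Thorn, Ridge}: 52 + 104 = 156
  {Larch, Orwell} + {Ivy, Thorn, Ridge}: 70 + 90 = 160
  {Ivy} + {Larch, Orwell, Thorn, Ridge}: 46 + 95 = 141
  {Larch, Ivy} + {Orwell, Thorn, Ridge}: 83 + 95 = 178
  {Orwell, Ivy} + {Larch, Thorn, Ridge}: 76 + 95 = 171
  … (15 splits in total)
  {Larch, Orwell, Thorn} + {Ivy, Ridge}: 72 + 66 = 138  ← best
Best: vehicle 1 Ash → Orwell → Larch → Thorn → Ash = 72; vehicle 2 Ash → Ivy → Ridge → Ash = 66; combined 138.

Minimum combined distance: 138 m.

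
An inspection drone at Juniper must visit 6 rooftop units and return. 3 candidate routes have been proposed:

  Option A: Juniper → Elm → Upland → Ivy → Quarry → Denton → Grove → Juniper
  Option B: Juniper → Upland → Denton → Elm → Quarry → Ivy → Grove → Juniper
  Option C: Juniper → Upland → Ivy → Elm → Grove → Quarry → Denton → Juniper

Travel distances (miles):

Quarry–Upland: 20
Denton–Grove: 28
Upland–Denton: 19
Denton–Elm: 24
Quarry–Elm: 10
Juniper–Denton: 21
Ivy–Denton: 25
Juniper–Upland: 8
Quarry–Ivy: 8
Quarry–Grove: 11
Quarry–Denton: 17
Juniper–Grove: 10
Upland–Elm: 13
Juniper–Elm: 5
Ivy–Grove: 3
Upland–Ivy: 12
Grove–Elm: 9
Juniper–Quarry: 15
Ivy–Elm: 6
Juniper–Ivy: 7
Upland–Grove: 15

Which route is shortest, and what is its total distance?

Option A: 5 + 13 + 12 + 8 + 17 + 28 + 10 = 93
Option B: 8 + 19 + 24 + 10 + 8 + 3 + 10 = 82
Option C: 8 + 12 + 6 + 9 + 11 + 17 + 21 = 84

82 miles — Option B is the shortest.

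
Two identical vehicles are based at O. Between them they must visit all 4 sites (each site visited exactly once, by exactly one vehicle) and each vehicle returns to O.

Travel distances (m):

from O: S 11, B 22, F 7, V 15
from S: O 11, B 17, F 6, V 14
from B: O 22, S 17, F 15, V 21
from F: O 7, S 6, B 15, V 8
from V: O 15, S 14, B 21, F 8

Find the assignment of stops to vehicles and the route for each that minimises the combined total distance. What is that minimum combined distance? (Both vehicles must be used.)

78 m — the smallest possible combined total.

Check every non-empty split of the stops between the two vehicles; for each half take its own optimal tour:
  {S} + {B, F, V}: 22 + 58 = 80
  {B} + {S, F, V}: 44 + 40 = 84
  {S, B} + {F, V}: 50 + 30 = 80
  {F} + {S, B, V}: 14 + 64 = 78
  {S, F} + {B, V}: 24 + 58 = 82
  {B, F} + {S, V}: 44 + 40 = 84
  … (7 splits in total)
Best: vehicle 1 O → F → O = 14; vehicle 2 O → S → B → V → O = 64; combined 78.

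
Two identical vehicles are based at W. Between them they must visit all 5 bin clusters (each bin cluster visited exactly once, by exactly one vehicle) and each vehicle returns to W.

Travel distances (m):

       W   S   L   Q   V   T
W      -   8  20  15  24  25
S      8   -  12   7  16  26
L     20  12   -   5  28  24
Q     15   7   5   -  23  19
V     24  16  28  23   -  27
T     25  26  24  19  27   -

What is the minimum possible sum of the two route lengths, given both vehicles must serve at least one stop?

Try each way of splitting the stops between the two vehicles (each non-empty) and, for each split, find the best tour for each vehicle:
  {S} + {L, Q, V, T}: 16 + 95 = 111
  {L} + {S, Q, V, T}: 40 + 85 = 125
  {S, L} + {Q, V, T}: 40 + 85 = 125
  {Q} + {S, L, V, T}: 30 + 95 = 125
  {S, Q} + {L, V, T}: 30 + 95 = 125
  {L, Q} + {S, V, T}: 40 + 76 = 116
  … (15 splits in total)
Best: vehicle 1 W → S → W = 16; vehicle 2 W → L → Q → T → V → W = 95; combined 111.

111 m — the smallest possible combined total.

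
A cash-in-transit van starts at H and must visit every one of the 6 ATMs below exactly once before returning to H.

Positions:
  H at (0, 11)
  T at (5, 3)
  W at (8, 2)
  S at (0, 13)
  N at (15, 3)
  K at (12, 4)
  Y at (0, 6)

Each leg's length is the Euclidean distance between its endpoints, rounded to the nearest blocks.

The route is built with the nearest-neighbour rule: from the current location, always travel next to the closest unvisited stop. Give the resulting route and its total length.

Total distance 42 blocks via the nearest-neighbour route H → S → Y → T → W → K → N → H.

At H the remaining stops are S 2, Y 5, T 9, W 12, K 14, N 17; go to S.
At S the remaining stops are Y 7, T 11, W 14, K 15, N 18; go to Y.
At Y the remaining stops are T 6, W 9, K 12, N 15; go to T.
At T the remaining stops are W 3, K 7, N 10; go to W.
At W the remaining stops are K 4, N 7; go to K.
At K the remaining stops are N 3; go to N.
Return N→H: 17.
Total = 2 + 7 + 6 + 3 + 4 + 3 + 17 = 42.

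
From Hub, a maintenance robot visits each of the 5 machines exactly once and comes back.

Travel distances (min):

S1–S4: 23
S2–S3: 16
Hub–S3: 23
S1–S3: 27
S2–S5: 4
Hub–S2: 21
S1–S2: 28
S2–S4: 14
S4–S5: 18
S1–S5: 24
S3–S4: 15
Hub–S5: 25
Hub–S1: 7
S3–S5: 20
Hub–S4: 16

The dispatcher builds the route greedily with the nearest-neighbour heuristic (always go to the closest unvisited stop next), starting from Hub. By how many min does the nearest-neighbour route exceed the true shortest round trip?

From Hub: S1=7, S4=16, S2=21, S3=23, S5=25 → choose S1 (7).
From S1: S4=23, S5=24, S3=27, S2=28 → choose S4 (23).
From S4: S2=14, S3=15, S5=18 → choose S2 (14).
From S2: S5=4, S3=16 → choose S5 (4).
From S5: S3=20 → choose S3 (20).
NN route Hub → S1 → S4 → S2 → S5 → S3 → Hub costs 91.
Optimal: Hub → S1 → S5 → S2 → S3 → S4 → Hub costs 82 (by enumerating all 60 distinct tours).
Excess = 91 − 82 = 9.

Excess over optimum: 9 min.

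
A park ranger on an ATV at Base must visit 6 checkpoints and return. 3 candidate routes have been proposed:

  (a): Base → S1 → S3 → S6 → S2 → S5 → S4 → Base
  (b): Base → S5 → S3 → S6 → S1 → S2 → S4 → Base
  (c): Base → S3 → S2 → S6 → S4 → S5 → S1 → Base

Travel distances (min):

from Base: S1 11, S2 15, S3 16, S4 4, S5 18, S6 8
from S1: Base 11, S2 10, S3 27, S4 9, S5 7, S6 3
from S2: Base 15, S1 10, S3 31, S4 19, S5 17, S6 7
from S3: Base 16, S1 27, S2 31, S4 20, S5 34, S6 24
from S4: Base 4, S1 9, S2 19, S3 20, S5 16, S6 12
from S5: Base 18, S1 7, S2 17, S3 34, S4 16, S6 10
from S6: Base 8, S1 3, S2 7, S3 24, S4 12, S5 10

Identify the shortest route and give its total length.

Shortest is (c), total 100 min.

(a): 11 + 27 + 24 + 7 + 17 + 16 + 4 = 106
(b): 18 + 34 + 24 + 3 + 10 + 19 + 4 = 112
(c): 16 + 31 + 7 + 12 + 16 + 7 + 11 = 100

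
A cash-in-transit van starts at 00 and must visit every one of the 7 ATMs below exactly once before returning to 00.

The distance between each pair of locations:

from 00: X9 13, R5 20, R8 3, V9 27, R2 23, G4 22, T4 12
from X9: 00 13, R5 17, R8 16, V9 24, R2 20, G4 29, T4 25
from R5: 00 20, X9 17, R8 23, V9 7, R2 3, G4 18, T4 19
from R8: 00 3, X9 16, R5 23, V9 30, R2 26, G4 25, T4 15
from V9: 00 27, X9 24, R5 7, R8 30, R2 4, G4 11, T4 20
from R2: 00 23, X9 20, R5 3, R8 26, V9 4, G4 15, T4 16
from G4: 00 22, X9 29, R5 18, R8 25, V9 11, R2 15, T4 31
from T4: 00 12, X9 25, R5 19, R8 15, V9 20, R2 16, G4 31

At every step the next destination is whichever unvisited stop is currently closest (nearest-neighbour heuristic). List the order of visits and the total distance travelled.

00 → [R8:3 / T4:12 / X9:13 / R5:20 / G4:22 / R2:23 / V9:27] → R8 (3)
R8 → [T4:15 / X9:16 / R5:23 / G4:25 / R2:26 / V9:30] → T4 (15)
T4 → [R2:16 / R5:19 / V9:20 / X9:25 / G4:31] → R2 (16)
R2 → [R5:3 / V9:4 / G4:15 / X9:20] → R5 (3)
R5 → [V9:7 / X9:17 / G4:18] → V9 (7)
V9 → [G4:11 / X9:24] → G4 (11)
G4 → [X9:29] → X9 (29)
Return X9→00: 13.
Total = 3 + 15 + 16 + 3 + 7 + 11 + 29 + 13 = 97.

97 along 00 → R8 → T4 → R2 → R5 → V9 → G4 → X9 → 00.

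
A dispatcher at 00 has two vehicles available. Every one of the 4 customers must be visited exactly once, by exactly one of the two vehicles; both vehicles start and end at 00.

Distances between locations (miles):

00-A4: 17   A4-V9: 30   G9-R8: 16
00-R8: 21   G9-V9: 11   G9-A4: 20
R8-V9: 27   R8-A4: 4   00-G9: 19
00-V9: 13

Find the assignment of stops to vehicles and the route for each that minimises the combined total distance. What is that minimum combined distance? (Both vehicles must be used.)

82 miles — the smallest possible combined total.

Check every non-empty split of the stops between the two vehicles; for each half take its own optimal tour:
  {G9} + {R8, A4, V9}: 38 + 61 = 99
  {R8} + {G9, A4, V9}: 42 + 61 = 103
  {G9, R8} + {A4, V9}: 56 + 60 = 116
  {A4} + {G9, R8, V9}: 34 + 61 = 95
  {G9, A4} + {R8, V9}: 56 + 61 = 117
  {R8, A4} + {G9, V9}: 42 + 43 = 85
  … (7 splits in total)
  {G9, R8, A4} + {V9}: 56 + 26 = 82  ← best
Best: vehicle 1 00 → G9 → R8 → A4 → 00 = 56; vehicle 2 00 → V9 → 00 = 26; combined 82.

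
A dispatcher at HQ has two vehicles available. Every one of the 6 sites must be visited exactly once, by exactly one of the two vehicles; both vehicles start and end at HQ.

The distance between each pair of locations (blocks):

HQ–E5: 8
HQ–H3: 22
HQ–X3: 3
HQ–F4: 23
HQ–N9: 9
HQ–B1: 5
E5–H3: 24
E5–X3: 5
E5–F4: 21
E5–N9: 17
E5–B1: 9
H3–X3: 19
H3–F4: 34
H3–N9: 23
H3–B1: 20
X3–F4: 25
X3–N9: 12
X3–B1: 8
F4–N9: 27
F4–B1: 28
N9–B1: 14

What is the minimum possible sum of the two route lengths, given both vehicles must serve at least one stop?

Check every non-empty split of the stops between the two vehicles; for each half take its own optimal tour:
  {E5} + {H3, X3, F4, N9, B1}: 16 + 101 = 117
  {H3} + {E5, X3, F4, N9, B1}: 44 + 75 = 119
  {E5, H3} + {X3, F4, N9, B1}: 54 + 74 = 128
  {X3} + {E5, H3, F4, N9, B1}: 6 + 101 = 107
  {E5, X3} + {H3, F4, N9, B1}: 16 + 95 = 111
  {H3, X3} + {E5, F4, N9, B1}: 44 + 71 = 115
  … (31 splits in total)
  {E5, H3, X3, F4, N9} + {B1}: 95 + 10 = 105  ← best
Best: vehicle 1 HQ → X3 → E5 → F4 → H3 → N9 → HQ = 95; vehicle 2 HQ → B1 → HQ = 10; combined 105.

105 blocks — the smallest possible combined total.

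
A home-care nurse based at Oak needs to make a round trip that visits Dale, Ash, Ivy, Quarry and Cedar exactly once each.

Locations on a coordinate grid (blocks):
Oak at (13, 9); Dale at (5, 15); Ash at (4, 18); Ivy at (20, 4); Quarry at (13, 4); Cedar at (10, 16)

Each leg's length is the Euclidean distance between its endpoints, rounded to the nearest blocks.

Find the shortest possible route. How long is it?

Oak - Dale - Ash - Ivy - Quarry - Cedar - Oak: 10+3+21+7+12+8 = 61
Oak - Dale - Ash - Ivy - Cedar - Quarry - Oak: 10+3+21+16+12+5 = 67
Oak - Dale - Ash - Quarry - Ivy - Cedar - Oak: 10+3+17+7+16+8 = 61
Oak - Dale - Ash - Quarry - Cedar - Ivy - Oak: 10+3+17+12+16+9 = 67
Oak - Dale - Ash - Cedar - Ivy - Quarry - Oak: 10+3+6+16+7+5 = 47
Oak - Dale - Ash - Cedar - Quarry - Ivy - Oak: 10+3+6+12+7+9 = 47
Oak - Dale - Ivy - Ash - Quarry - Cedar - Oak: 10+19+21+17+12+8 = 87
Oak - Dale - Ivy - Ash - Cedar - Quarry - Oak: 10+19+21+6+12+5 = 73
Oak - Dale - Ivy - Quarry - Ash - Cedar - Oak: 10+19+7+17+6+8 = 67
Oak - Dale - Ivy - Quarry - Cedar - Ash - Oak: 10+19+7+12+6+13 = 67
Oak - Dale - Ivy - Cedar - Ash - Quarry - Oak: 10+19+16+6+17+5 = 73
Oak - Dale - Ivy - Cedar - Quarry - Ash - Oak: 10+19+16+12+17+13 = 87
Oak - Dale - Quarry - Ash - Ivy - Cedar - Oak: 10+14+17+21+16+8 = 86
Oak - Dale - Quarry - Ash - Cedar - Ivy - Oak: 10+14+17+6+16+9 = 72
… (46 more)
The minimum is 47.
One optimal route: Oak → Dale → Ash → Cedar → Ivy → Quarry → Oak (or its reverse).

Minimum total distance: 47 blocks.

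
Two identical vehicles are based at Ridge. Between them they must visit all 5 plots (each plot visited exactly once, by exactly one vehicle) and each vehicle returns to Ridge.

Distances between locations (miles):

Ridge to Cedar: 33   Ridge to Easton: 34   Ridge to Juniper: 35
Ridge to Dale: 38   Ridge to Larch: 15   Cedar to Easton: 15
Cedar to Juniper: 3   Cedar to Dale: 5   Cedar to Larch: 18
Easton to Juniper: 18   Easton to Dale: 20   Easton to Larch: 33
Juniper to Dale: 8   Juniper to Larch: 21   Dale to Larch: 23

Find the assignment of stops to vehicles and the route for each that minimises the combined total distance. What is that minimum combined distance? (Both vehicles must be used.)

Minimum combined distance: 127 miles.

There are 2^4 − 1 = 15 ways to divide the 5 stops into two non-empty groups. For each, the best each vehicle can do is its own shortest tour through its group:
  {Cedar} + {Easton, Juniper, Dale, Larch}: 66 + 98 = 164
  {Easton} + {Cedar, Juniper, Dale, Larch}: 68 + 81 = 149
  {Cedar, Easton} + {Juniper, Dale, Larch}: 82 + 81 = 163
  {Juniper} + {Cedar, Easton, Dale, Larch}: 70 + 92 = 162
  {Cedar, Juniper} + {Easton, Dale, Larch}: 71 + 92 = 163
  {Easton, Juniper} + {Cedar, Dale, Larch}: 87 + 76 = 163
  … (15 splits in total)
  {Cedar, Easton, Juniper, Dale} + {Larch}: 97 + 30 = 127  ← best
Best: vehicle 1 Ridge → Easton → Cedar → Dale → Juniper → Ridge = 97; vehicle 2 Ridge → Larch → Ridge = 30; combined 127.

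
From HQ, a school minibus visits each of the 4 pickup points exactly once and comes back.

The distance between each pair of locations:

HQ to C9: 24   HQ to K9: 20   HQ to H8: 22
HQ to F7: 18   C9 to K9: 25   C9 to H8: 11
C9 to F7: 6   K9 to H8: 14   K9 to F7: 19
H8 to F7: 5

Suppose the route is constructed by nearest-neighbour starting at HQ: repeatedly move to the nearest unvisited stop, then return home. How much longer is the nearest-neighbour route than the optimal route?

HQ: F7=18, K9=20, H8=22, C9=24 ⇒ F7
F7: H8=5, C9=6, K9=19 ⇒ H8
H8: C9=11, K9=14 ⇒ C9
C9: K9=25 ⇒ K9
NN route HQ → F7 → H8 → C9 → K9 → HQ costs 79.
Optimal: HQ → C9 → F7 → H8 → K9 → HQ costs 69 (by enumerating all 12 distinct tours).
Excess = 79 − 69 = 10.

Excess over optimum: 10.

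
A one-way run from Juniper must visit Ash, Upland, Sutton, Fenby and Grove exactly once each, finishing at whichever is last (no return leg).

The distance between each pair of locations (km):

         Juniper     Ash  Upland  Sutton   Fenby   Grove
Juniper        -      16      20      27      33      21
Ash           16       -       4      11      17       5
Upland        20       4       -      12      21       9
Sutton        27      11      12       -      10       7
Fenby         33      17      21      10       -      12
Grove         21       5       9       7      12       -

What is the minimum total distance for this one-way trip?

There are 5! = 120 possible orderings.
Juniper - Ash - Upland - Sutton - Fenby - Grove: 16+4+12+10+12 = 54
Juniper - Ash - Upland - Sutton - Grove - Fenby: 16+4+12+7+12 = 51
Juniper - Ash - Upland - Fenby - Sutton - Grove: 16+4+21+10+7 = 58
Juniper - Ash - Upland - Fenby - Grove - Sutton: 16+4+21+12+7 = 60
Juniper - Ash - Upland - Grove - Sutton - Fenby: 16+4+9+7+10 = 46
Juniper - Ash - Upland - Grove - Fenby - Sutton: 16+4+9+12+10 = 51
Juniper - Ash - Sutton - Upland - Fenby - Grove: 16+11+12+21+12 = 72
Juniper - Ash - Sutton - Upland - Grove - Fenby: 16+11+12+9+12 = 60
Juniper - Ash - Sutton - Fenby - Upland - Grove: 16+11+10+21+9 = 67
Juniper - Ash - Sutton - Fenby - Grove - Upland: 16+11+10+12+9 = 58
Juniper - Ash - Sutton - Grove - Upland - Fenby: 16+11+7+9+21 = 64
Juniper - Ash - Sutton - Grove - Fenby - Upland: 16+11+7+12+21 = 67
Juniper - Ash - Fenby - Upland - Sutton - Grove: 16+17+21+12+7 = 73
Juniper - Ash - Fenby - Upland - Grove - Sutton: 16+17+21+9+7 = 70
… (106 more)
The minimum is 46.
One shortest path: Juniper → Ash → Upland → Grove → Sutton → Fenby.

46 km — the minimum one-way total.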